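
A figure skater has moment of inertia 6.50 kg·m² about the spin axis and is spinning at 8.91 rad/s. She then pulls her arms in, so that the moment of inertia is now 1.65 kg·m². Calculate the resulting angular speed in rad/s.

ω₂ ≈ 35.1 rad/s

No external torque acts about the spin axis, so angular momentum is conserved.
ω₂ = I₁ω₁ / I₂ = (6.500)(8.91 rad/s) / (1.650) = 35.10 rad/s.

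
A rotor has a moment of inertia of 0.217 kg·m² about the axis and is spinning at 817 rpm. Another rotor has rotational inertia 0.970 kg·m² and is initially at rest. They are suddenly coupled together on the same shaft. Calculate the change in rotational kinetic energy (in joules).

ΔKE ≈ -649 J

The coupling torques are internal; angular momentum about the shared axis is conserved.
Taking A's sense as positive: L = (0.2170)(817) = 177.3 kg·m²·rpm.
Combined I = 0.2170 + 0.9700 = 1.187 kg·m².
ω_f = L / I = 177.3 / 1.187 = 149.4 rpm.
KE_i = ½ΣIω² = 794.2 J; KE_f = ½(1.187)(15.64)² = 145.2 J.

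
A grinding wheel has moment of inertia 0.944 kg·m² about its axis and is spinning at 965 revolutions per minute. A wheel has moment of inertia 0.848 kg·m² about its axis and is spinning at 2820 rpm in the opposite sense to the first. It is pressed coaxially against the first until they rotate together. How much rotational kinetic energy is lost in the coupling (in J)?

No external torque acts about the common axis, so total angular momentum is conserved.
Taking A's sense as positive: L = (0.9440)(965) − (0.8480)(2820) = -1480 kg·m²·rpm.
Combined I = 0.9440 + 0.8480 = 1.792 kg·m².
ω_f = L / I = -1480 / 1.792 = -826.1 rpm.
KE_i = ½ΣIω² = 41800 J; KE_f = ½(1.792)(86.51)² = 6706 J.

ΔKE lost ≈ 35100 J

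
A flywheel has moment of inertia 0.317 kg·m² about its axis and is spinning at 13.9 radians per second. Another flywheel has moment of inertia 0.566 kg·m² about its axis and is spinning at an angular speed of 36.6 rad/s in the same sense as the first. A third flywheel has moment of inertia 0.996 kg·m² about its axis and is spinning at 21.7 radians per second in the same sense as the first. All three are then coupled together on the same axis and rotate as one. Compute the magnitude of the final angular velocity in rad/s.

|ω_f| ≈ 24.9 rad/s

No external torque acts about the common axis, so total angular momentum is conserved.
Taking A's sense as positive: L = (0.3170)(13.9) + (0.5660)(36.6) + (0.9960)(21.7) = 46.74 kg·m²·rad/s.
Combined I = 0.3170 + 0.5660 + 0.9960 = 1.879 kg·m².
ω_f = L / I = 46.74 / 1.879 = 24.87 rad/s.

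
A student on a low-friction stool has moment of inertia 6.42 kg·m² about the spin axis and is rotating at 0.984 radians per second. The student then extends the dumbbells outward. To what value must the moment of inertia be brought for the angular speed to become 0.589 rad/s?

No external torque acts about the spin axis, so angular momentum is conserved.
I₂ = I₁ω₁ / ω₂ = (6.42)(0.984) / (0.589) = 10.73 kg·m².

I₂ ≈ 10.7 kg·m²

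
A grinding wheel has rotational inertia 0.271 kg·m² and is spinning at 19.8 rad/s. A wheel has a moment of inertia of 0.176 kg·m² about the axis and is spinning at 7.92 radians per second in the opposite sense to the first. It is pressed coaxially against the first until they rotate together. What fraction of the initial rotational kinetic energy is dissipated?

The coupling torques are internal; angular momentum about the shared axis is conserved.
Taking A's sense as positive: L = (0.2710)(19.8) − (0.1760)(7.92) = 3.972 kg·m²·rad/s.
Combined I = 0.2710 + 0.1760 = 0.4470 kg·m².
ω_f = L / I = 3.972 / 0.4470 = 8.886 rad/s.
KE_i = ½ΣIω² = 58.64 J; KE_f = ½(0.4470)(8.886)² = 17.65 J.
Fraction dissipated = (KE_i − KE_f)/KE_i = 0.6991.

fraction ≈ 0.699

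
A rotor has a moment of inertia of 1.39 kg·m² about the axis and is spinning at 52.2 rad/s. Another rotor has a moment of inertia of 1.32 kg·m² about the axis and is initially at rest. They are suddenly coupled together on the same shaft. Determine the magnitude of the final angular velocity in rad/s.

|ω_f| ≈ 26.8 rad/s

No external torque acts about the common axis, so total angular momentum is conserved.
Taking A's sense as positive: L = (1.390)(52.2) = 72.56 kg·m²·rad/s.
Combined I = 1.390 + 1.320 = 2.710 kg·m².
ω_f = L / I = 72.56 / 2.710 = 26.77 rad/s.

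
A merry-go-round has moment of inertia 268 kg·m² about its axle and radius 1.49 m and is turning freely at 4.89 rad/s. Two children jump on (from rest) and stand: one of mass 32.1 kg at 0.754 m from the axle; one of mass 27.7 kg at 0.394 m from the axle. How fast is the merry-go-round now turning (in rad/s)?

No external torque acts about the axle; L_before = L_after.
Added inertia Σmr² = (32.1)(0.754)² + (27.7)(0.394)² = 22.55 kg·m²; I_f = 268.0 + 22.55 = 290.5 kg·m².
ω_f = I_p ω_i / I_f = (268.0)(4.89) / 290.5 = 4.510 rad/s.

ω_f ≈ 4.51 rad/s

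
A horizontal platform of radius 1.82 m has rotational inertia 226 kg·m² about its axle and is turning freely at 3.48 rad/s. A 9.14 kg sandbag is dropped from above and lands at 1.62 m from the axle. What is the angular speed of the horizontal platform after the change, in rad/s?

The added mass arrives with no angular momentum about the axle, and any external torque about the axle is negligible, so the system's angular momentum is conserved.
Added inertia Σmr² = (9.14)(1.62)² = 23.99 kg·m²; I_f = 226.0 + 23.99 = 250.0 kg·m².
ω_f = I_p ω_i / I_f = (226.0)(3.48) / 250.0 = 3.146 rad/s.

ω_f ≈ 3.15 rad/s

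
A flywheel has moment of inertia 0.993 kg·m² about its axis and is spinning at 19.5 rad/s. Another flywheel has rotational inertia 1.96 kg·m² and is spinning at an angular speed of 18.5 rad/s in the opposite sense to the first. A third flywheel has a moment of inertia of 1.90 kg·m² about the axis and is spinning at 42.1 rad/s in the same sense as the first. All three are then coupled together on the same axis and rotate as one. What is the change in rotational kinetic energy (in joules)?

No external torque acts about the common axis, so total angular momentum is conserved.
Taking A's sense as positive: L = (0.9930)(19.5) − (1.960)(18.5) + (1.900)(42.1) = 63.09 kg·m²·rad/s.
Combined I = 0.9930 + 1.960 + 1.900 = 4.853 kg·m².
ω_f = L / I = 63.09 / 4.853 = 13.00 rad/s.
KE_i = ½ΣIω² = 2208 J; KE_f = ½(4.853)(13.00)² = 410.1 J.

ΔKE ≈ -1800 J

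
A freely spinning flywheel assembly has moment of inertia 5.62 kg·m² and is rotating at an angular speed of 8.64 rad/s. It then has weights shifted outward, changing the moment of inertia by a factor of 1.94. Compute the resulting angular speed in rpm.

Angular momentum about the spin axis is conserved since the torque about it is zero.
I₂ = 1.94 × 5.62 = 10.90 kg·m².
ω₂ = I₁ω₁ / I₂ = (5.620)(8.64 rad/s) / (10.90) = 4.454 rad/s = 42.53 rpm.

ω₂ ≈ 42.5 rpm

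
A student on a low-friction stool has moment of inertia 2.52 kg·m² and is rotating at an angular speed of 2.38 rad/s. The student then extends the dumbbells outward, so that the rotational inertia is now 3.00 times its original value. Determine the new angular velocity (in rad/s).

ω₂ ≈ 0.793 rad/s

No external torque acts about the spin axis, so angular momentum is conserved.
I₂ = 3.00 × 2.52 = 7.560 kg·m².
ω₂ = I₁ω₁ / I₂ = (2.520)(2.38 rad/s) / (7.560) = 0.7933 rad/s.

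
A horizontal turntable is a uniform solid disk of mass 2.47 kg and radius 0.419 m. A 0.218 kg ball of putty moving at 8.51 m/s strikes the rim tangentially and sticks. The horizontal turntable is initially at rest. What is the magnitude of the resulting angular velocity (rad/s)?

|ω_f| ≈ 3.05 rad/s

The axle reaction passes through the axle and exerts no torque about it; angular momentum about the axle is conserved through the impact.
I_p = ½(2.47)(0.419)² = 0.2168 kg·m². Taking the sense of the ball of putty's angular momentum as positive, L_{ball} = m v R = (0.218)(8.51)(0.419) = 0.7773 kg·m²/s.
L_i = 0 + 0.7773 = 0.7773 kg·m²/s.
After sticking, I_f = I_p + m R² = 0.2168 + (0.218)(0.419)² = 0.2551 kg·m².
ω_f = L_i / I_f = 0.7773 / 0.2551 = 3.047 rad/s.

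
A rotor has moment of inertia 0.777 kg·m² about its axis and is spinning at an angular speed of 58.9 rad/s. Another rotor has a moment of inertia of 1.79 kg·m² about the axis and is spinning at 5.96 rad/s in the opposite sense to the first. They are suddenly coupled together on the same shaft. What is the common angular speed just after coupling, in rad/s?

|ω_f| ≈ 13.7 rad/s

No external torque acts about the common axis, so total angular momentum is conserved.
Taking A's sense as positive: L = (0.7770)(58.9) − (1.790)(5.96) = 35.10 kg·m²·rad/s.
Combined I = 0.7770 + 1.790 = 2.567 kg·m².
ω_f = L / I = 35.10 / 2.567 = 13.67 rad/s.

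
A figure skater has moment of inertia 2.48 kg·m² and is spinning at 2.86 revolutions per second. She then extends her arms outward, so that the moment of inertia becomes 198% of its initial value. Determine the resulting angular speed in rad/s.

With no external torque about the axis, L is conserved: I₁ω₁ = I₂ω₂.
I₂ = 1.98 × 2.48 = 4.910 kg·m².
ω₂ = I₁ω₁ / I₂ = (2.480)(2.86 rev/s) / (4.910) = 1.444 rev/s = 9.076 rad/s.

ω₂ ≈ 9.08 rad/s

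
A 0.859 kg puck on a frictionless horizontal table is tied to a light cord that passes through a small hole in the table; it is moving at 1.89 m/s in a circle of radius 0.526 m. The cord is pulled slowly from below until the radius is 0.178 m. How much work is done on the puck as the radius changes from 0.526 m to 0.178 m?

W ≈ 11.9 J

Central (radial) force ⇒ zero torque about the center ⇒ m v r is constant.
v₂ = v₁ r₁ / r₂ = (1.89)(0.526) / (0.178) = 5.585 m/s.
W = ΔKE = ½m(v₂² − v₁²) = 11.86 J.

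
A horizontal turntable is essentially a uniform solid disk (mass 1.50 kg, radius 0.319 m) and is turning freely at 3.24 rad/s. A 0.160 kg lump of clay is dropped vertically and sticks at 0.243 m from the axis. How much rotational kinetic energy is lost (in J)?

energy lost ≈ 0.0441 J

The added mass arrives with no angular momentum about the axis, and any external torque about the axis is negligible, so the system's angular momentum is conserved.
I_p = ½(1.50)(0.319)² = 0.07632 kg·m².
Added inertia Σmr² = (0.160)(0.243)² = 0.009448 kg·m²; I_f = 0.07632 + 0.009448 = 0.08577 kg·m².
ω_f = I_p ω_i / I_f = (0.07632)(3.24) / 0.08577 = 2.883 rad/s.
KE_i = ½(0.07632)(3.240 rad/s)² = 0.4006 J; KE_f = ½(0.08577)(2.883)² = 0.3565 J.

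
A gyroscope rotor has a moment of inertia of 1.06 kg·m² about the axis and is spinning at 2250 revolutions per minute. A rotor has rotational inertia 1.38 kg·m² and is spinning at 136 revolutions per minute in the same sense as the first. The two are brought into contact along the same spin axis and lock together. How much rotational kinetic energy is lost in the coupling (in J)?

ΔKE lost ≈ 14700 J

The coupling torques are internal; angular momentum about the shared axis is conserved.
Taking A's sense as positive: L = (1.060)(2250) + (1.380)(136) = 2573 kg·m²·rpm.
Combined I = 1.060 + 1.380 = 2.440 kg·m².
ω_f = L / I = 2573 / 2.440 = 1054 rpm.
KE_i = ½ΣIω² = 29560 J; KE_f = ½(2.440)(110.4)² = 14870 J.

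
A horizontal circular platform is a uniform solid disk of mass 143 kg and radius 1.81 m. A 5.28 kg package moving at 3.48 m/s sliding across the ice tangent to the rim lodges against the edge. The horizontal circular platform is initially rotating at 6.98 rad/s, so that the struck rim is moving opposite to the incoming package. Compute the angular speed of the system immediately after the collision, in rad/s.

About the central axle the impulsive forces during the collision are internal, so angular momentum about that axis is conserved.
I_p = ½(143)(1.81)² = 234.2 kg·m². Taking the sense of the package's angular momentum as positive, L_{package} = m v R = (5.28)(3.48)(1.81) = 33.26 kg·m²/s.
L_i = −I_p ω_p + m v R = −(234.2)(6.98) + 33.26 = -1602 kg·m²/s.
After sticking, I_f = I_p + m R² = 234.2 + (5.28)(1.81)² = 251.5 kg·m².
ω_f = L_i / I_f = -1602 / 251.5 = -6.368 rad/s.

|ω_f| ≈ 6.37 rad/s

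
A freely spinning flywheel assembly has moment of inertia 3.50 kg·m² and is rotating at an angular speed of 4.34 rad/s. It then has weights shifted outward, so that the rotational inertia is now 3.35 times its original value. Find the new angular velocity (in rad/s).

With no external torque about the axis, L is conserved: I₁ω₁ = I₂ω₂.
I₂ = 3.35 × 3.50 = 11.72 kg·m².
ω₂ = I₁ω₁ / I₂ = (3.500)(4.34 rad/s) / (11.72) = 1.296 rad/s.

ω₂ ≈ 1.30 rad/s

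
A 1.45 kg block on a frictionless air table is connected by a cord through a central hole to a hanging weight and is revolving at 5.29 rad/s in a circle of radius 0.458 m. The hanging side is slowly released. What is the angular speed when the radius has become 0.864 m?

ω₂ ≈ 1.49 rad/s

The constraining force is radial, so m r² ω about the center is conserved.
ω₂ = ω₁ (r₁/r₂)² = (5.29)(0.458/0.864)² = 1.486 rad/s.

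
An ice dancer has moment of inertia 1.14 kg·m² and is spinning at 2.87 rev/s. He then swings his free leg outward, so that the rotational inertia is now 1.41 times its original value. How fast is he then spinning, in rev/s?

ω₂ ≈ 2.04 rev/s

No external torque acts about the spin axis, so angular momentum is conserved.
I₂ = 1.41 × 1.14 = 1.607 kg·m².
ω₂ = I₁ω₁ / I₂ = (1.140)(2.87 rev/s) / (1.607) = 2.035 rev/s.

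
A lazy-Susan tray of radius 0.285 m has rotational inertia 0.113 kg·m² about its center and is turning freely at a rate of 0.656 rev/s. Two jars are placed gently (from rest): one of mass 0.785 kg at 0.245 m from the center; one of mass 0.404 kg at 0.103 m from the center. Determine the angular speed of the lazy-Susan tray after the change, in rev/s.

The added mass arrives with no angular momentum about the center, and any external torque about the center is negligible, so the system's angular momentum is conserved.
Added inertia Σmr² = (0.785)(0.245)² + (0.404)(0.103)² = 0.05141 kg·m²; I_f = 0.1130 + 0.05141 = 0.1644 kg·m².
ω_f = I_p ω_i / I_f = (0.1130)(0.656) / 0.1644 = 0.4509 rev/s.

ω_f ≈ 0.451 rev/s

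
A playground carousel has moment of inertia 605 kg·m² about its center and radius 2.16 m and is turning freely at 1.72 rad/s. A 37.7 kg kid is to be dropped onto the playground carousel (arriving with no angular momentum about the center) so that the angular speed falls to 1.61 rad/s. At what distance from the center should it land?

The added mass arrives with no angular momentum about the center, and any external torque about the center is negligible, so the system's angular momentum is conserved.
I_p ω_i = (I_p + m r²) ω_f ⇒ m r² = I_p(ω_i/ω_f − 1) = 605.0(1.72/1.61 − 1) = 41.34 kg·m².
r = √(41.34/37.7) = 1.047 m.

r ≈ 1.05 m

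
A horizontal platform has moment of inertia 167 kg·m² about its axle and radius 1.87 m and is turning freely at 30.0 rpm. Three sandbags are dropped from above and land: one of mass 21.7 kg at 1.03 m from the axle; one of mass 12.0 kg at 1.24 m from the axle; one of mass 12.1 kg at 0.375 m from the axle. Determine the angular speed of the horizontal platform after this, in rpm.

ω_f ≈ 23.8 rpm

No external torque acts about the axle; L_before = L_after.
Added inertia Σmr² = (21.7)(1.03)² + (12.0)(1.24)² + (12.1)(0.375)² = 43.17 kg·m²; I_f = 167.0 + 43.17 = 210.2 kg·m².
ω_f = I_p ω_i / I_f = (167.0)(30.0) / 210.2 = 23.84 rpm.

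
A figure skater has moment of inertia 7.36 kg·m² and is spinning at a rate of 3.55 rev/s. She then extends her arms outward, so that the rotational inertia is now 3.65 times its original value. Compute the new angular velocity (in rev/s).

Angular momentum about the spin axis is conserved since the torque about it is zero.
I₂ = 3.65 × 7.36 = 26.86 kg·m².
ω₂ = I₁ω₁ / I₂ = (7.360)(3.55 rev/s) / (26.86) = 0.9726 rev/s.

ω₂ ≈ 0.973 rev/s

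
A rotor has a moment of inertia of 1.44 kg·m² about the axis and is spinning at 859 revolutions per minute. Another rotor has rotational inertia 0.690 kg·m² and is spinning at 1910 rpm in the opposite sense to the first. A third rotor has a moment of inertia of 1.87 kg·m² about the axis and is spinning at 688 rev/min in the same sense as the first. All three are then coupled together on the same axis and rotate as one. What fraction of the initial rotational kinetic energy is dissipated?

fraction ≈ 0.919

No external torque acts about the common axis, so total angular momentum is conserved.
Taking A's sense as positive: L = (1.440)(859) − (0.6900)(1910) + (1.870)(688) = 1206 kg·m²·rpm.
Combined I = 1.440 + 0.6900 + 1.870 = 4.000 kg·m².
ω_f = L / I = 1206 / 4.000 = 301.4 rpm.
KE_i = ½ΣIω² = 24480 J; KE_f = ½(4.000)(31.56)² = 1992 J.
Fraction dissipated = (KE_i − KE_f)/KE_i = 0.9186.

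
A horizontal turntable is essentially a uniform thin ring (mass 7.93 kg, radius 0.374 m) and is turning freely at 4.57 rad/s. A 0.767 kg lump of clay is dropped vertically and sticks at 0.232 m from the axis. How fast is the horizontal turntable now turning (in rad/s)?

No external torque acts about the axis; L_before = L_after.
I_p = (7.93)(0.374)² = 1.109 kg·m².
Added inertia Σmr² = (0.767)(0.232)² = 0.04128 kg·m²; I_f = 1.109 + 0.04128 = 1.150 kg·m².
ω_f = I_p ω_i / I_f = (1.109)(4.57) / 1.150 = 4.406 rad/s.

ω_f ≈ 4.41 rad/s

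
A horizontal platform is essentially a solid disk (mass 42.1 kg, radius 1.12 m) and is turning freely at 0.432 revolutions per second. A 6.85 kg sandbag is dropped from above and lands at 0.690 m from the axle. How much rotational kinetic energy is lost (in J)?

energy lost ≈ 10.7 J

No external torque acts about the axle; L_before = L_after.
I_p = ½(42.1)(1.12)² = 26.41 kg·m².
Added inertia Σmr² = (6.85)(0.690)² = 3.261 kg·m²; I_f = 26.41 + 3.261 = 29.67 kg·m².
ω_f = I_p ω_i / I_f = (26.41)(0.432) / 29.67 = 0.3845 rev/s.
KE_i = ½(26.41)(2.714 rad/s)² = 97.27 J; KE_f = ½(29.67)(2.416)² = 86.58 J.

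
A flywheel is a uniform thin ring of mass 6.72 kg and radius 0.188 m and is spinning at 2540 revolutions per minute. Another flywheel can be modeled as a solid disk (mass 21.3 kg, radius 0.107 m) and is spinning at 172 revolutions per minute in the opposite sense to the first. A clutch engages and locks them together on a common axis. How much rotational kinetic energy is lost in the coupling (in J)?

ΔKE lost ≈ 3250 J

No external torque acts about the common axis, so total angular momentum is conserved.
Moments of inertia: I_A = (6.72)(0.188)² = 0.2375 kg·m²; I_B = ½(21.3)(0.107)² = 0.1219 kg·m².
Taking A's sense as positive: L = (0.2375)(2540) − (0.1219)(172) = 582.3 kg·m²·rpm.
Combined I = 0.2375 + 0.1219 = 0.3594 kg·m².
ω_f = L / I = 582.3 / 0.3594 = 1620 rpm.
KE_i = ½ΣIω² = 8422 J; KE_f = ½(0.3594)(169.6)² = 5173 J.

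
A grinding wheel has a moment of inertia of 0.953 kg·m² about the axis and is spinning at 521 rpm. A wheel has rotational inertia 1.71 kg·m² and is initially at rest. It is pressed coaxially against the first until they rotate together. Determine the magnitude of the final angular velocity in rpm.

No external torque acts about the common axis, so total angular momentum is conserved.
Taking A's sense as positive: L = (0.9530)(521) = 496.5 kg·m²·rpm.
Combined I = 0.9530 + 1.710 = 2.663 kg·m².
ω_f = L / I = 496.5 / 2.663 = 186.4 rpm.

|ω_f| ≈ 186 rpm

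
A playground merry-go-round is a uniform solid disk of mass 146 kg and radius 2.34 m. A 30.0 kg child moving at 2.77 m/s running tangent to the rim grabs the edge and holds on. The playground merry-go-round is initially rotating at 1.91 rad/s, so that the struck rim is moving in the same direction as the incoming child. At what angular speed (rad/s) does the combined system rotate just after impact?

About the axle the impulsive forces during the collision are internal, so angular momentum about that axis is conserved.
I_p = ½(146)(2.34)² = 399.7 kg·m². Taking the sense of the child's angular momentum as positive, L_{child} = m v R = (30.0)(2.77)(2.34) = 194.5 kg·m²/s.
L_i = +I_p ω_p + m v R = +(399.7)(1.91) + 194.5 = 957.9 kg·m²/s.
After sticking, I_f = I_p + m R² = 399.7 + (30.0)(2.34)² = 564.0 kg·m².
ω_f = L_i / I_f = 957.9 / 564.0 = 1.698 rad/s.

|ω_f| ≈ 1.70 rad/s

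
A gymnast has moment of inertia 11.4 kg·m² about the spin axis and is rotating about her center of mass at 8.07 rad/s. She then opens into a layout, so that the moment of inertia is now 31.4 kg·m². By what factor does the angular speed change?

ω₂/ω₁ ≈ 0.363

Angular momentum about the spin axis is conserved since the torque about it is zero.
ω₂/ω₁ = I₁/I₂ = 11.40 / 31.40 = 0.3631.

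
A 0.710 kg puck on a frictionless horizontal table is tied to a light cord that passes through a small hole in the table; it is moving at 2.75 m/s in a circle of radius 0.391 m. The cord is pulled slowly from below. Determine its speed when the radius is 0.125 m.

v₂ ≈ 8.60 m/s

Central (radial) force ⇒ zero torque about the center ⇒ m v r is constant.
v₂ = v₁ r₁ / r₂ = (2.75)(0.391) / (0.125) = 8.602 m/s.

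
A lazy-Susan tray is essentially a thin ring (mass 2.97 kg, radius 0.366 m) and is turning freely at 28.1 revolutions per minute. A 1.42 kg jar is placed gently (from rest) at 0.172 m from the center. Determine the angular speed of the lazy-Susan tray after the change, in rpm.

ω_f ≈ 25.4 rpm

The added mass arrives with no angular momentum about the center, and any external torque about the center is negligible, so the system's angular momentum is conserved.
I_p = (2.97)(0.366)² = 0.3978 kg·m².
Added inertia Σmr² = (1.42)(0.172)² = 0.04201 kg·m²; I_f = 0.3978 + 0.04201 = 0.4399 kg·m².
ω_f = I_p ω_i / I_f = (0.3978)(28.1) / 0.4399 = 25.42 rpm.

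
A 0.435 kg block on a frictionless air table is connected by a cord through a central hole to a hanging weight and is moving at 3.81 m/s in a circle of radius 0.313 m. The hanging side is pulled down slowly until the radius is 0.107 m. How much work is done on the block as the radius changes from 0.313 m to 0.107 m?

Central (radial) force ⇒ zero torque about the center ⇒ m v r is constant.
v₂ = v₁ r₁ / r₂ = (3.81)(0.313) / (0.107) = 11.15 m/s.
W = ΔKE = ½m(v₂² − v₁²) = 23.86 J.

W ≈ 23.9 J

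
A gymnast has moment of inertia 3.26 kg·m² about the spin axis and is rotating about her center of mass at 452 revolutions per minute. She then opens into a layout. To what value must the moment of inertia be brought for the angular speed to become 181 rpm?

With no external torque about the axis, L is conserved: I₁ω₁ = I₂ω₂.
I₂ = I₁ω₁ / ω₂ = (3.26)(452) / (181) = 8.141 kg·m².

I₂ ≈ 8.14 kg·m²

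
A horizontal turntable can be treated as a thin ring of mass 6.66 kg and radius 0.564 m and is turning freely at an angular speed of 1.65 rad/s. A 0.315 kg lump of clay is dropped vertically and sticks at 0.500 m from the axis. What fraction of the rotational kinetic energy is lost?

fraction ≈ 0.0358

The added mass arrives with no angular momentum about the axis, and any external torque about the axis is negligible, so the system's angular momentum is conserved.
I_p = (6.66)(0.564)² = 2.119 kg·m².
Added inertia Σmr² = (0.315)(0.500)² = 0.07875 kg·m²; I_f = 2.119 + 0.07875 = 2.197 kg·m².
ω_f = I_p ω_i / I_f = (2.119)(1.65) / 2.197 = 1.591 rad/s.
KE_i = ½(2.119)(1.650 rad/s)² = 2.884 J; KE_f = ½(2.197)(1.591)² = 2.780 J.
Fraction lost = 0.03584.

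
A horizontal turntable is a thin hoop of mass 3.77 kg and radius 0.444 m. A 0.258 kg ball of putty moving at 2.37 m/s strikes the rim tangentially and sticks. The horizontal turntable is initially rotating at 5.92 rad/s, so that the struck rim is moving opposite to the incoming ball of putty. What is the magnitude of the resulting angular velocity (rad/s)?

About the axle the impulsive forces during the collision are internal, so angular momentum about that axis is conserved.
I_p = (3.77)(0.444)² = 0.7432 kg·m². Taking the sense of the ball of putty's angular momentum as positive, L_{ball} = m v R = (0.258)(2.37)(0.444) = 0.2715 kg·m²/s.
L_i = −I_p ω_p + m v R = −(0.7432)(5.92) + 0.2715 = -4.128 kg·m²/s.
After sticking, I_f = I_p + m R² = 0.7432 + (0.258)(0.444)² = 0.7941 kg·m².
ω_f = L_i / I_f = -4.128 / 0.7941 = -5.199 rad/s.

|ω_f| ≈ 5.20 rad/s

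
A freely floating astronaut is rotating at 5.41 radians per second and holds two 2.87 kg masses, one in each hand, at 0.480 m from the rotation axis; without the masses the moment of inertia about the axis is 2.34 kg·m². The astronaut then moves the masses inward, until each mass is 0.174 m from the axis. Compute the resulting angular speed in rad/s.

No external torque acts about the spin axis, so angular momentum is conserved.
I₁ = 2.34 + 2(2.87)(0.480)² = 3.662 kg·m²; I₂ = 2.34 + 2(2.87)(0.174)² = 2.514 kg·m².
ω₂ = I₁ω₁ / I₂ = (3.662)(5.41 rad/s) / (2.514) = 7.882 rad/s.

ω₂ ≈ 7.88 rad/s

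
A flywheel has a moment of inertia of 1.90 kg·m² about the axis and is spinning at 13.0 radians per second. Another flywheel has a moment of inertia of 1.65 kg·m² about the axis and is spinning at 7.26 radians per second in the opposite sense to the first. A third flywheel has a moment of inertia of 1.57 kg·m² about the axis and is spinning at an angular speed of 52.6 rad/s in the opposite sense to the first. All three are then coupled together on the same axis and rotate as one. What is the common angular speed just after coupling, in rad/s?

The coupling torques are internal; angular momentum about the shared axis is conserved.
Taking A's sense as positive: L = (1.900)(13.0) − (1.650)(7.26) − (1.570)(52.6) = -69.86 kg·m²·rad/s.
Combined I = 1.900 + 1.650 + 1.570 = 5.120 kg·m².
ω_f = L / I = -69.86 / 5.120 = -13.64 rad/s.

|ω_f| ≈ 13.6 rad/s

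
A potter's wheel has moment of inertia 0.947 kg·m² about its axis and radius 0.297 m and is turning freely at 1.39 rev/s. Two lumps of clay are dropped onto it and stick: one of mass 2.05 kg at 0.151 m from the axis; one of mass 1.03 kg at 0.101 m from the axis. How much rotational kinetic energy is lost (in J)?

energy lost ≈ 2.06 J

The added mass arrives with no angular momentum about the axis, and any external torque about the axis is negligible, so the system's angular momentum is conserved.
Added inertia Σmr² = (2.05)(0.151)² + (1.03)(0.101)² = 0.05725 kg·m²; I_f = 0.9470 + 0.05725 = 1.004 kg·m².
ω_f = I_p ω_i / I_f = (0.9470)(1.39) / 1.004 = 1.311 rev/s.
KE_i = ½(0.9470)(8.734 rad/s)² = 36.12 J; KE_f = ½(1.004)(8.236)² = 34.06 J.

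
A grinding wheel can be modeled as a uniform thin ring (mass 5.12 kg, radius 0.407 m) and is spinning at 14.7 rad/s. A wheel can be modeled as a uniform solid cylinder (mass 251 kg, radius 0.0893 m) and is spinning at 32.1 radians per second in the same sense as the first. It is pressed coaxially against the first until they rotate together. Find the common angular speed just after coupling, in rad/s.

|ω_f| ≈ 24.1 rad/s

No external torque acts about the common axis, so total angular momentum is conserved.
Moments of inertia: I_A = (5.12)(0.407)² = 0.8481 kg·m²; I_B = ½(251)(0.0893)² = 1.001 kg·m².
Taking A's sense as positive: L = (0.8481)(14.7) + (1.001)(32.1) = 44.59 kg·m²·rad/s.
Combined I = 0.8481 + 1.001 = 1.849 kg·m².
ω_f = L / I = 44.59 / 1.849 = 24.12 rad/s.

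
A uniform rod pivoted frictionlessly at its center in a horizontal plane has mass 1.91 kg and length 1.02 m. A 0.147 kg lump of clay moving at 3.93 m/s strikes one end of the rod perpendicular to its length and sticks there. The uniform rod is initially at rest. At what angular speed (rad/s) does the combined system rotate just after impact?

The axle reaction passes through the pivot and exerts no torque about it; angular momentum about the pivot is conserved through the impact.
I_p = (1/12)(1.91)(1.02)² = 0.1656 kg·m². Taking the sense of the lump of clay's angular momentum as positive, L_{lump} = m v R = (0.147)(3.93)(1.02/2) = 0.2946 kg·m²/s.
L_i = 0 + 0.2946 = 0.2946 kg·m²/s.
After sticking, I_f = I_p + m R² = 0.1656 + (0.147)(1.02/2)² = 0.2038 kg·m².
ω_f = L_i / I_f = 0.2946 / 0.2038 = 1.445 rad/s.

|ω_f| ≈ 1.45 rad/s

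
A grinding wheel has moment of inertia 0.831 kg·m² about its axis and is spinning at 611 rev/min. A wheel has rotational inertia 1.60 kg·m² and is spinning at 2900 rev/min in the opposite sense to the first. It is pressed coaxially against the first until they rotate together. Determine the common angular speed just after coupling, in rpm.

The coupling torques are internal; angular momentum about the shared axis is conserved.
Taking A's sense as positive: L = (0.8310)(611) − (1.600)(2900) = -4132 kg·m²·rpm.
Combined I = 0.8310 + 1.600 = 2.431 kg·m².
ω_f = L / I = -4132 / 2.431 = -1700 rpm.

|ω_f| ≈ 1700 rpm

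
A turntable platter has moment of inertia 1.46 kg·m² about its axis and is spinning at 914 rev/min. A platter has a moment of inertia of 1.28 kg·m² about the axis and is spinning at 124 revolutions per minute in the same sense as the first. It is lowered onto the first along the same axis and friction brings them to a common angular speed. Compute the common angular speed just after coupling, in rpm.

The coupling torques are internal; angular momentum about the shared axis is conserved.
Taking A's sense as positive: L = (1.460)(914) + (1.280)(124) = 1493 kg·m²·rpm.
Combined I = 1.460 + 1.280 = 2.740 kg·m².
ω_f = L / I = 1493 / 2.740 = 544.9 rpm.

|ω_f| ≈ 545 rpm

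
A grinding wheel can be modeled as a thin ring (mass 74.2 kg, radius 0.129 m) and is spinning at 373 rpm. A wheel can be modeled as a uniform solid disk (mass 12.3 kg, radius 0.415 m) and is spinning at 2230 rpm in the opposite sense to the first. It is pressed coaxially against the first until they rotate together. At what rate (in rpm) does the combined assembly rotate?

No external torque acts about the common axis, so total angular momentum is conserved.
Moments of inertia: I_A = (74.2)(0.129)² = 1.235 kg·m²; I_B = ½(12.3)(0.415)² = 1.059 kg·m².
Taking A's sense as positive: L = (1.235)(373) − (1.059)(2230) = -1901 kg·m²·rpm.
Combined I = 1.235 + 1.059 = 2.294 kg·m².
ω_f = L / I = -1901 / 2.294 = -828.9 rpm.

|ω_f| ≈ 829 rpm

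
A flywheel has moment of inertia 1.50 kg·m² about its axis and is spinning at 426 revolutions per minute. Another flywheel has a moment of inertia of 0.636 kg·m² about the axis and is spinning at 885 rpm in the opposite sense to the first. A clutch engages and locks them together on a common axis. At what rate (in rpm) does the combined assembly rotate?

No external torque acts about the common axis, so total angular momentum is conserved.
Taking A's sense as positive: L = (1.500)(426) − (0.6360)(885) = 76.14 kg·m²·rpm.
Combined I = 1.500 + 0.6360 = 2.136 kg·m².
ω_f = L / I = 76.14 / 2.136 = 35.65 rpm.

|ω_f| ≈ 35.6 rpm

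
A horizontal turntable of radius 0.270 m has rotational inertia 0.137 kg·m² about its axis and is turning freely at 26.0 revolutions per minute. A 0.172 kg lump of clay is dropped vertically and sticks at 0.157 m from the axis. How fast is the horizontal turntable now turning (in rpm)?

The added mass arrives with no angular momentum about the axis, and any external torque about the axis is negligible, so the system's angular momentum is conserved.
Added inertia Σmr² = (0.172)(0.157)² = 0.004240 kg·m²; I_f = 0.1370 + 0.004240 = 0.1412 kg·m².
ω_f = I_p ω_i / I_f = (0.1370)(26.0) / 0.1412 = 25.22 rpm.

ω_f ≈ 25.2 rpm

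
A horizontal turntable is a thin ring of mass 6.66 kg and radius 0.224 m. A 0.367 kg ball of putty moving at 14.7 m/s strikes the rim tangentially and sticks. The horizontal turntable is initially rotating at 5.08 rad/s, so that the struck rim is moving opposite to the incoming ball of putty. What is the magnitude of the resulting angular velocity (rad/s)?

The axle reaction passes through the axle and exerts no torque about it; angular momentum about the axle is conserved through the impact.
I_p = (6.66)(0.224)² = 0.3342 kg·m². Taking the sense of the ball of putty's angular momentum as positive, L_{ball} = m v R = (0.367)(14.7)(0.224) = 1.208 kg·m²/s.
L_i = −I_p ω_p + m v R = −(0.3342)(5.08) + 1.208 = -0.4891 kg·m²/s.
After sticking, I_f = I_p + m R² = 0.3342 + (0.367)(0.224)² = 0.3526 kg·m².
ω_f = L_i / I_f = -0.4891 / 0.3526 = -1.387 rad/s.

|ω_f| ≈ 1.39 rad/s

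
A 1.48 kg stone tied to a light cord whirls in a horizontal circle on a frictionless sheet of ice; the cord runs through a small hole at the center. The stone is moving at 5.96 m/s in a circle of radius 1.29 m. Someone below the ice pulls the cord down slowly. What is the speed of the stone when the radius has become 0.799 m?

v₂ ≈ 9.62 m/s

Central (radial) force ⇒ zero torque about the center ⇒ m v r is constant.
v₂ = v₁ r₁ / r₂ = (5.96)(1.29) / (0.799) = 9.623 m/s.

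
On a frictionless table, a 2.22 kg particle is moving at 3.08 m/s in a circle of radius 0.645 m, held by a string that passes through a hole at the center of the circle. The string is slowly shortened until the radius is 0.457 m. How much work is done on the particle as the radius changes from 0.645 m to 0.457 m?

W ≈ 10.4 J

The only horizontal force on the mass is along the cord (radial), so it exerts no torque about the hole and angular momentum m v r is conserved.
v₂ = v₁ r₁ / r₂ = (3.08)(0.645) / (0.457) = 4.347 m/s.
W = ΔKE = ½m(v₂² − v₁²) = 10.45 J.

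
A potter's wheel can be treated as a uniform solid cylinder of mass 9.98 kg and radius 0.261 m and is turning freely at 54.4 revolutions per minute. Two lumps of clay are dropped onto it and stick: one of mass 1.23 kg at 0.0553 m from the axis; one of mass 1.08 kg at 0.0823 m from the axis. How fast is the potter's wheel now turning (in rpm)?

ω_f ≈ 52.7 rpm

The added mass arrives with no angular momentum about the axis, and any external torque about the axis is negligible, so the system's angular momentum is conserved.
I_p = ½(9.98)(0.261)² = 0.3399 kg·m².
Added inertia Σmr² = (1.23)(0.0553)² + (1.08)(0.0823)² = 0.01108 kg·m²; I_f = 0.3399 + 0.01108 = 0.3510 kg·m².
ω_f = I_p ω_i / I_f = (0.3399)(54.4) / 0.3510 = 52.68 rpm.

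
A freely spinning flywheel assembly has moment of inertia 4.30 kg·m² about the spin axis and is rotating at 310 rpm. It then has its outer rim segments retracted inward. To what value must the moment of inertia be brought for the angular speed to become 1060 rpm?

Angular momentum about the spin axis is conserved since the torque about it is zero.
I₂ = I₁ω₁ / ω₂ = (4.30)(310) / (1060) = 1.258 kg·m².

I₂ ≈ 1.26 kg·m²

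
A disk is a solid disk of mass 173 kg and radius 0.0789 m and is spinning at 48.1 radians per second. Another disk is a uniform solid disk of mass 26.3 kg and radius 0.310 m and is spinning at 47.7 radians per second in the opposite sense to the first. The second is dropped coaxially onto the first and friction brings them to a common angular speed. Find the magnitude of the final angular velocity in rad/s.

|ω_f| ≈ 19.1 rad/s

No external torque acts about the common axis, so total angular momentum is conserved.
Moments of inertia: I_A = ½(173)(0.0789)² = 0.5385 kg·m²; I_B = ½(26.3)(0.310)² = 1.264 kg·m².
Taking A's sense as positive: L = (0.5385)(48.1) − (1.264)(47.7) = -34.38 kg·m²·rad/s.
Combined I = 0.5385 + 1.264 = 1.802 kg·m².
ω_f = L / I = -34.38 / 1.802 = -19.08 rad/s.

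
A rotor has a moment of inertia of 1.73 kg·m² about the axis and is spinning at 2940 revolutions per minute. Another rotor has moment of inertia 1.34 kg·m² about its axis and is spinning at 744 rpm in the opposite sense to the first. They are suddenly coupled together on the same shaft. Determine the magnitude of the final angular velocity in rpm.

The coupling torques are internal; angular momentum about the shared axis is conserved.
Taking A's sense as positive: L = (1.730)(2940) − (1.340)(744) = 4089 kg·m²·rpm.
Combined I = 1.730 + 1.340 = 3.070 kg·m².
ω_f = L / I = 4089 / 3.070 = 1332 rpm.

|ω_f| ≈ 1330 rpm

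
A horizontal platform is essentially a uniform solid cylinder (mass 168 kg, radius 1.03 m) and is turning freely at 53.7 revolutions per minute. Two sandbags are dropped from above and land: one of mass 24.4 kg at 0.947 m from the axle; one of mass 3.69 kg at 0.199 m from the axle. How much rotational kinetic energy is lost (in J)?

energy lost ≈ 279 J

The added mass arrives with no angular momentum about the axle, and any external torque about the axle is negligible, so the system's angular momentum is conserved.
I_p = ½(168)(1.03)² = 89.12 kg·m².
Added inertia Σmr² = (24.4)(0.947)² + (3.69)(0.199)² = 22.03 kg·m²; I_f = 89.12 + 22.03 = 111.1 kg·m².
ω_f = I_p ω_i / I_f = (89.12)(53.7) / 111.1 = 43.06 rpm.
KE_i = ½(89.12)(5.623 rad/s)² = 1409 J; KE_f = ½(111.1)(4.509)² = 1130 J.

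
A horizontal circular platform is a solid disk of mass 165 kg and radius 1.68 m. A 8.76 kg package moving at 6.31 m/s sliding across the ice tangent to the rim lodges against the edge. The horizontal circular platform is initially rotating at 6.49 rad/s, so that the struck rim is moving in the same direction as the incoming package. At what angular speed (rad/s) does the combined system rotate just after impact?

The axle reaction passes through the central axle and exerts no torque about it; angular momentum about the central axle is conserved through the impact.
I_p = ½(165)(1.68)² = 232.8 kg·m². Taking the sense of the package's angular momentum as positive, L_{package} = m v R = (8.76)(6.31)(1.68) = 92.86 kg·m²/s.
L_i = +I_p ω_p + m v R = +(232.8)(6.49) + 92.86 = 1604 kg·m²/s.
After sticking, I_f = I_p + m R² = 232.8 + (8.76)(1.68)² = 257.6 kg·m².
ω_f = L_i / I_f = 1604 / 257.6 = 6.228 rad/s.

|ω_f| ≈ 6.23 rad/s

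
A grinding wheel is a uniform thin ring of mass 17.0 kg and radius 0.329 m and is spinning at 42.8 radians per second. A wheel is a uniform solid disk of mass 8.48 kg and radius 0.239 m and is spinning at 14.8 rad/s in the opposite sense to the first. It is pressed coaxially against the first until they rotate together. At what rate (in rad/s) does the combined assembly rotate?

The coupling torques are internal; angular momentum about the shared axis is conserved.
Moments of inertia: I_A = (17.0)(0.329)² = 1.840 kg·m²; I_B = ½(8.48)(0.239)² = 0.2422 kg·m².
Taking A's sense as positive: L = (1.840)(42.8) − (0.2422)(14.8) = 75.17 kg·m²·rad/s.
Combined I = 1.840 + 0.2422 = 2.082 kg·m².
ω_f = L / I = 75.17 / 2.082 = 36.10 rad/s.

|ω_f| ≈ 36.1 rad/s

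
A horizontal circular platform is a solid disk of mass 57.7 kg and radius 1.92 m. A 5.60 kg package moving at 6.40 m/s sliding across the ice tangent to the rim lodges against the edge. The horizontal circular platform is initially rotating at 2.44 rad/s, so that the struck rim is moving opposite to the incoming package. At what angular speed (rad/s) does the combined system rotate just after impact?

|ω_f| ≈ 1.50 rad/s

About the central axle the impulsive forces during the collision are internal, so angular momentum about that axis is conserved.
I_p = ½(57.7)(1.92)² = 106.4 kg·m². Taking the sense of the package's angular momentum as positive, L_{package} = m v R = (5.60)(6.40)(1.92) = 68.81 kg·m²/s.
L_i = −I_p ω_p + m v R = −(106.4)(2.44) + 68.81 = -190.7 kg·m²/s.
After sticking, I_f = I_p + m R² = 106.4 + (5.60)(1.92)² = 127.0 kg·m².
ω_f = L_i / I_f = -190.7 / 127.0 = -1.502 rad/s.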